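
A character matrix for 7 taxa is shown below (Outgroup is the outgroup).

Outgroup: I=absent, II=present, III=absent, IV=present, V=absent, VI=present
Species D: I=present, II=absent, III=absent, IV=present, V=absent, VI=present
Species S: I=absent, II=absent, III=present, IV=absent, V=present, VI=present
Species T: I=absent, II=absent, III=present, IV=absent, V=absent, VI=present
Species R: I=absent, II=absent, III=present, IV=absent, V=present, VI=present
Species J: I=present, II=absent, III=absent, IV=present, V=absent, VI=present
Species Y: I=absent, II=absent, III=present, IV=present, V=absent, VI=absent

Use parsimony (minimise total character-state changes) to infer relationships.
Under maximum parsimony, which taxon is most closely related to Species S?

Species R

Character polarity is set by the outgroup: the derived state is whichever differs from the outgroup's state, so for II, IV, VI the derived state is 'absent', and for the remaining characters it is 'present'.
I: derived state 'present' in Species D and Species J only — synapomorphy for {Species D, Species J}.
All ingroup taxa share the derived state 'absent' for II; it defines the ingroup but does not resolve relationships within it.
III: derived state 'present' in Species R, Species S, Species T, and Species Y only — synapomorphy for {Species R, Species S, Species T, Species Y}.
Only Species R, Species S, and Species T show the derived state 'absent' for IV, supporting them as a clade.
Only Species R and Species S show the derived state 'present' for V, supporting them as a clade.
VI: derived state 'absent' in Species Y only — an autapomorphy, so it tells us nothing about relationships among taxa.
Most parsimonious ingroup topology: ((Species D,Species J),(((Species S,Species R),Species T),Species Y)).
Species S and Species R form a cherry on this tree, so they are sister taxa.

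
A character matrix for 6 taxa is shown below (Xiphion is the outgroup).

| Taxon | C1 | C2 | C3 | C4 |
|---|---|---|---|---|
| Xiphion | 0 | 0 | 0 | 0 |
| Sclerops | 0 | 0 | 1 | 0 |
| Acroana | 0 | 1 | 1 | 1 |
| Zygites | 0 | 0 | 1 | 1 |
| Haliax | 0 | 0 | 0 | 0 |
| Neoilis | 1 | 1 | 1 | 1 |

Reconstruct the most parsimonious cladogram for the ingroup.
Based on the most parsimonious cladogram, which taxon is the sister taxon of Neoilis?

The outgroup has state '0' for every character, so '1' is the derived state throughout.
C1: derived state '1' in Neoilis only — an autapomorphy, so it tells us nothing about relationships among taxa.
Only Acroana and Neoilis show the derived state '1' for C2, supporting them as a clade.
C3 (derived state '1') is shared by Acroana, Neoilis, Sclerops, and Zygites — a synapomorphy uniting that clade.
Only Acroana, Neoilis, and Zygites show the derived state '1' for C4, supporting them as a clade.
Most parsimonious ingroup topology: ((Sclerops,((Acroana,Neoilis),Zygites)),Haliax).
Neoilis and Acroana form a cherry on this tree, so they are sister taxa.

Acroana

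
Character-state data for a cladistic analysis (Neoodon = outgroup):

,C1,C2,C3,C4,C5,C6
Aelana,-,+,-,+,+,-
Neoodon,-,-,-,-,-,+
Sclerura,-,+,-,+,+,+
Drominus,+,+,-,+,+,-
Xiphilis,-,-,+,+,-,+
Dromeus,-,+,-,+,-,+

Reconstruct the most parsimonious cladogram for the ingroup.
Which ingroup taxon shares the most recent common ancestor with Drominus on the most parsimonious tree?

Aelana

Character polarity is set by the outgroup: the derived state is whichever differs from the outgroup's state, so for C6 the derived state is '-', and for the remaining characters it is '+'.
C1: derived state '+' in Drominus only — an autapomorphy, so it tells us nothing about relationships among taxa.
Only Aelana, Dromeus, Drominus, and Sclerura show the derived state '+' for C2, supporting them as a clade.
C3: derived state '+' in Xiphilis only — an autapomorphy, so it tells us nothing about relationships among taxa.
C4 (derived state '+') is shared by all ingroup taxa — unites the whole ingroup.
C5 (derived state '+') is shared by Aelana, Drominus, and Sclerura — a synapomorphy uniting that clade.
C6: derived state '-' in Aelana and Drominus only — synapomorphy for {Aelana, Drominus}.
Most parsimonious ingroup topology: ((((Aelana,Drominus),Sclerura),Dromeus),Xiphilis).
Drominus and Aelana form a cherry on this tree, so they are sister taxa.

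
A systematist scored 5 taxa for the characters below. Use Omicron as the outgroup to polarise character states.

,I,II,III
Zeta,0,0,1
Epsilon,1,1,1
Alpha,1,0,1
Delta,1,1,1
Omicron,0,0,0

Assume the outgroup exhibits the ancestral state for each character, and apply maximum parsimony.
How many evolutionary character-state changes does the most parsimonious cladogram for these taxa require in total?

3

The outgroup has state '0' for every character, so '1' is the derived state throughout.
I (derived state '1') is shared by Alpha, Delta, and Epsilon — a synapomorphy uniting that clade.
Only Delta and Epsilon show the derived state '1' for II, supporting them as a clade.
III (derived state '1') is shared by all ingroup taxa — unites the whole ingroup.
Most parsimonious ingroup topology: (Zeta,(Alpha,(Epsilon,Delta))).
Changes per character on this tree: I: 1; II: 1; III: 1.
Total = 3.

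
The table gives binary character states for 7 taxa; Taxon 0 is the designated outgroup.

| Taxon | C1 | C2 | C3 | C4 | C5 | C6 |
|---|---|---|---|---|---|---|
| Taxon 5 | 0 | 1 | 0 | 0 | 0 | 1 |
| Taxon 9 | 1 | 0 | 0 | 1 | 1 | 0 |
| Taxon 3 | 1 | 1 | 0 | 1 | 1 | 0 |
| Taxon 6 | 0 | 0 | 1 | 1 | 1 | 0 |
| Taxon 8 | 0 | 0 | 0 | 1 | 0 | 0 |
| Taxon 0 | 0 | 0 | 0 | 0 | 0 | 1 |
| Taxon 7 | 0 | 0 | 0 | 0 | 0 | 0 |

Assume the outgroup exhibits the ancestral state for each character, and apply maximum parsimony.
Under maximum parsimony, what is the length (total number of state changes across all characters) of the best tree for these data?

7

Character polarity is set by the outgroup: the derived state is whichever differs from the outgroup's state, so for C6 the derived state is '0', and for the remaining characters it is '1'.
C1: derived state '1' in Taxon 3 and Taxon 9 only — synapomorphy for {Taxon 3, Taxon 9}.
C2 groups Taxon 3 and Taxon 5, which is incompatible with the clades supported by the remaining characters; treating it as convergent (homoplasy) costs fewer steps than any alternative tree.
C3: derived state '1' in Taxon 6 only — an autapomorphy, so it tells us nothing about relationships among taxa.
Only Taxon 3, Taxon 6, Taxon 8, and Taxon 9 show the derived state '1' for C4, supporting them as a clade.
C5: derived state '1' in Taxon 3, Taxon 6, and Taxon 9 only — synapomorphy for {Taxon 3, Taxon 6, Taxon 9}.
C6: derived state '0' in Taxon 3, Taxon 6, Taxon 7, Taxon 8, and Taxon 9 only — synapomorphy for {Taxon 3, Taxon 6, Taxon 7, Taxon 8, Taxon 9}.
Most parsimonious ingroup topology: ((Taxon 7,(((Taxon 3,Taxon 9),Taxon 6),Taxon 8)),Taxon 5).
Changes per character on this tree: C1: 1; C2: 2; C3: 1; C4: 1; C5: 1; C6: 1.
Total = 7.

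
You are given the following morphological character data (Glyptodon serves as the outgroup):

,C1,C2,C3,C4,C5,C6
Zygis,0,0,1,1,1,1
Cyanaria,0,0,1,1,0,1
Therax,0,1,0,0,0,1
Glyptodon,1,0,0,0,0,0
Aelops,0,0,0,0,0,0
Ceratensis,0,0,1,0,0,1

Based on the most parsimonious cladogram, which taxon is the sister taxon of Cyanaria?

Character polarity is set by the outgroup: the derived state is whichever differs from the outgroup's state, so for C1 the derived state is '0', and for the remaining characters it is '1'.
All ingroup taxa share the derived state '0' for C1; it defines the ingroup but does not resolve relationships within it.
C2 (derived state '1') is unique to Therax (autapomorphy; uninformative for grouping).
Only Ceratensis, Cyanaria, and Zygis show the derived state '1' for C3, supporting them as a clade.
C4: derived state '1' in Cyanaria and Zygis only — synapomorphy for {Cyanaria, Zygis}.
C5 (derived state '1') is unique to Zygis (autapomorphy; uninformative for grouping).
C6 (derived state '1') is shared by Ceratensis, Cyanaria, Therax, and Zygis — a synapomorphy uniting that clade.
Most parsimonious ingroup topology: ((((Zygis,Cyanaria),Ceratensis),Therax),Aelops).
Cyanaria and Zygis form a cherry on this tree, so they are sister taxa.

Zygis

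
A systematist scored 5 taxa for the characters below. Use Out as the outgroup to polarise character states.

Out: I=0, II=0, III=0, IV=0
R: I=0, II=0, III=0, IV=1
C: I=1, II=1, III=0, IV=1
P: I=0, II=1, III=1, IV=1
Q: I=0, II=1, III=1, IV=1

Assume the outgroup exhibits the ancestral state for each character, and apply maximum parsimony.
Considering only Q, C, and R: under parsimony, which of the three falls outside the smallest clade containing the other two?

R

The outgroup has state '0' for every character, so '1' is the derived state throughout.
I (derived state '1') is unique to C (autapomorphy; uninformative for grouping).
Only C, P, and Q show the derived state '1' for II, supporting them as a clade.
III: derived state '1' in P and Q only — synapomorphy for {P, Q}.
IV (derived state '1') is shared by all ingroup taxa — unites the whole ingroup.
Most parsimonious ingroup topology: (R,(C,(P,Q))).
Q and C share a more recent common ancestor with each other than either does with R, so R is the least closely related of the three.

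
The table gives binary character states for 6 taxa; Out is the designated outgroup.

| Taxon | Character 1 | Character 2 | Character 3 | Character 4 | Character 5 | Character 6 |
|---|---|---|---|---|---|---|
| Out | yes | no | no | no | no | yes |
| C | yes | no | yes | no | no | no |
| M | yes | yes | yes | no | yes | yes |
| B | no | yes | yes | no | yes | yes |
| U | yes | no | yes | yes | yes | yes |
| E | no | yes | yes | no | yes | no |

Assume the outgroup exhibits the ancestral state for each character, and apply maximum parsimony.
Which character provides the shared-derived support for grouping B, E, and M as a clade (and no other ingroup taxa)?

Character polarity is set by the outgroup: the derived state is whichever differs from the outgroup's state, so for Character 1, Character 6 the derived state is 'no', and for the remaining characters it is 'yes'.
Character 1 (derived state 'no') is shared by B and E — a synapomorphy uniting that clade.
Character 2 (derived state 'yes') is shared by B, E, and M — a synapomorphy uniting that clade.
Character 3 (derived state 'yes') is shared by all ingroup taxa — unites the whole ingroup.
Character 4 (derived state 'yes') is unique to U (autapomorphy; uninformative for grouping).
Only B, E, M, and U show the derived state 'yes' for Character 5, supporting them as a clade.
Character 6 groups C and E, which is incompatible with the clades supported by the remaining characters; treating it as convergent (homoplasy) costs fewer steps than any alternative tree.
Most parsimonious ingroup topology: (C,((M,(B,E)),U)).
The clade {B, E, M} is supported by Character 2: its derived state 'yes' occurs in exactly those taxa and in no other taxon (including the outgroup).

Character 2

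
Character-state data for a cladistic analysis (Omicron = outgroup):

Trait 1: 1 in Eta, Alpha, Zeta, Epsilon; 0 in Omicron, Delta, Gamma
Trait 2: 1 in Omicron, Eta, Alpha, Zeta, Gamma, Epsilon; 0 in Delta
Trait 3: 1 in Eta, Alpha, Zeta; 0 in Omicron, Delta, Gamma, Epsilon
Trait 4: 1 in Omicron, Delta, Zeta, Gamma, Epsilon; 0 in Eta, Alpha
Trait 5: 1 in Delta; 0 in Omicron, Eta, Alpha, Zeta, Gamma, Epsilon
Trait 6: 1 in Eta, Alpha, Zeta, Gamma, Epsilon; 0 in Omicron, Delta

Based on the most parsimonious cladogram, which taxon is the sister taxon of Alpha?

Eta

Character polarity is set by the outgroup: the derived state is whichever differs from the outgroup's state, so for Trait 2, Trait 4 the derived state is '0', and for the remaining characters it is '1'.
Trait 1: derived state '1' in Alpha, Epsilon, Eta, and Zeta only — synapomorphy for {Alpha, Epsilon, Eta, Zeta}.
Trait 2: derived state '0' in Delta only — an autapomorphy, so it tells us nothing about relationships among taxa.
Trait 3 (derived state '1') is shared by Alpha, Eta, and Zeta — a synapomorphy uniting that clade.
Only Alpha and Eta show the derived state '0' for Trait 4, supporting them as a clade.
Trait 5 (derived state '1') is unique to Delta (autapomorphy; uninformative for grouping).
Trait 6: derived state '1' in Alpha, Epsilon, Eta, Gamma, and Zeta only — synapomorphy for {Alpha, Epsilon, Eta, Gamma, Zeta}.
Most parsimonious ingroup topology: (Delta,((((Eta,Alpha),Zeta),Epsilon),Gamma)).
Alpha and Eta form a cherry on this tree, so they are sister taxa.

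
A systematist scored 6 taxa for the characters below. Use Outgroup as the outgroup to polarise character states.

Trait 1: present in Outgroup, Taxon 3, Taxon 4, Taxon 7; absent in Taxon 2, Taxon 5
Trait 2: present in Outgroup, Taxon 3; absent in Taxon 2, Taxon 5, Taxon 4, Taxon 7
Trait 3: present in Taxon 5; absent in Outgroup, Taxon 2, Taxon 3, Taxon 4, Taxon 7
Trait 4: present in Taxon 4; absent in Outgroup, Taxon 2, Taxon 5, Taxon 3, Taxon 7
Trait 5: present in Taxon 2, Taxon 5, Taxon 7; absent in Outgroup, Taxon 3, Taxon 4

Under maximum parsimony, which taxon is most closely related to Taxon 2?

Character polarity is set by the outgroup: the derived state is whichever differs from the outgroup's state, so for Trait 1, Trait 2 the derived state is 'absent', and for the remaining characters it is 'present'.
Only Taxon 2 and Taxon 5 show the derived state 'absent' for Trait 1, supporting them as a clade.
Only Taxon 2, Taxon 4, Taxon 5, and Taxon 7 show the derived state 'absent' for Trait 2, supporting them as a clade.
Trait 3 (derived state 'present') is unique to Taxon 5 (autapomorphy; uninformative for grouping).
Trait 4: derived state 'present' in Taxon 4 only — an autapomorphy, so it tells us nothing about relationships among taxa.
Only Taxon 2, Taxon 5, and Taxon 7 show the derived state 'present' for Trait 5, supporting them as a clade.
Most parsimonious ingroup topology: ((((Taxon 2,Taxon 5),Taxon 7),Taxon 4),Taxon 3).
Taxon 2 and Taxon 5 form a cherry on this tree, so they are sister taxa.

Taxon 5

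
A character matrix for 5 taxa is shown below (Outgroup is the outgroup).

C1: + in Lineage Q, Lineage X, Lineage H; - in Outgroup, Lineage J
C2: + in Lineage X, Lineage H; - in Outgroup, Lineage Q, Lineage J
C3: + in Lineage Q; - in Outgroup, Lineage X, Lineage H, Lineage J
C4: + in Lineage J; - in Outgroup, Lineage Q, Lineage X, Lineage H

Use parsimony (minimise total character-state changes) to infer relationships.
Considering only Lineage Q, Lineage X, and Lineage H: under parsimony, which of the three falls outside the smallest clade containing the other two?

The outgroup has state '-' for every character, so '+' is the derived state throughout.
C1: derived state '+' in Lineage H, Lineage Q, and Lineage X only — synapomorphy for {Lineage H, Lineage Q, Lineage X}.
C2 (derived state '+') is shared by Lineage H and Lineage X — a synapomorphy uniting that clade.
C3: derived state '+' in Lineage Q only — an autapomorphy, so it tells us nothing about relationships among taxa.
C4: derived state '+' in Lineage J only — an autapomorphy, so it tells us nothing about relationships among taxa.
Most parsimonious ingroup topology: ((Lineage Q,(Lineage X,Lineage H)),Lineage J).
Lineage X and Lineage H share a more recent common ancestor with each other than either does with Lineage Q, so Lineage Q is the least closely related of the three.

Lineage Q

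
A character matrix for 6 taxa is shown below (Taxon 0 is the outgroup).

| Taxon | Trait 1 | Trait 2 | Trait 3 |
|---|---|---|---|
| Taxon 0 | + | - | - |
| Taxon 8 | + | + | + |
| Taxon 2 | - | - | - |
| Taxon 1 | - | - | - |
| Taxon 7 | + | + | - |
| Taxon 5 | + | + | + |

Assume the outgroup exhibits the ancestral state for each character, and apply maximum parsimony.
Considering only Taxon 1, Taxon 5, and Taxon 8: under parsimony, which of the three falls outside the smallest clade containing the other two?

Taxon 1

Character polarity is set by the outgroup: the derived state is whichever differs from the outgroup's state, so for Trait 1 the derived state is '-', and for the remaining characters it is '+'.
Trait 1: derived state '-' in Taxon 1 and Taxon 2 only — synapomorphy for {Taxon 1, Taxon 2}.
Trait 2: derived state '+' in Taxon 5, Taxon 7, and Taxon 8 only — synapomorphy for {Taxon 5, Taxon 7, Taxon 8}.
Trait 3: derived state '+' in Taxon 5 and Taxon 8 only — synapomorphy for {Taxon 5, Taxon 8}.
Most parsimonious ingroup topology: (((Taxon 8,Taxon 5),Taxon 7),(Taxon 2,Taxon 1)).
Taxon 8 and Taxon 5 share a more recent common ancestor with each other than either does with Taxon 1, so Taxon 1 is the least closely related of the three.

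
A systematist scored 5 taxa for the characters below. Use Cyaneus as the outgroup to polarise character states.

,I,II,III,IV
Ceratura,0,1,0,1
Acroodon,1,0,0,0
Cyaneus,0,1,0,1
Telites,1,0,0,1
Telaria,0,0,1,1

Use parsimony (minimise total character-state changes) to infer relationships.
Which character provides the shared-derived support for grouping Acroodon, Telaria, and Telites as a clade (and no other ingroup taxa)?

Character polarity is set by the outgroup: the derived state is whichever differs from the outgroup's state, so for II, IV the derived state is '0', and for the remaining characters it is '1'.
I (derived state '1') is shared by Acroodon and Telites — a synapomorphy uniting that clade.
II (derived state '0') is shared by Acroodon, Telaria, and Telites — a synapomorphy uniting that clade.
III (derived state '1') is unique to Telaria (autapomorphy; uninformative for grouping).
IV: derived state '0' in Acroodon only — an autapomorphy, so it tells us nothing about relationships among taxa.
Most parsimonious ingroup topology: (((Telites,Acroodon),Telaria),Ceratura).
The clade {Acroodon, Telaria, Telites} is supported by II: its derived state '0' occurs in exactly those taxa and in no other taxon (including the outgroup).

II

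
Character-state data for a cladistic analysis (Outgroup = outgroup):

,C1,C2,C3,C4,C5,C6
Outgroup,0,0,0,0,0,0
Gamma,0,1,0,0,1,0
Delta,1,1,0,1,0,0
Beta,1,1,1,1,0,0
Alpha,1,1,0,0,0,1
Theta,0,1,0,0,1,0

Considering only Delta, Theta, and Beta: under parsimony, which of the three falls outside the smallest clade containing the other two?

The outgroup has state '0' for every character, so '1' is the derived state throughout.
C1 (derived state '1') is shared by Alpha, Beta, and Delta — a synapomorphy uniting that clade.
All ingroup taxa share the derived state '1' for C2; it defines the ingroup but does not resolve relationships within it.
C3: derived state '1' in Beta only — an autapomorphy, so it tells us nothing about relationships among taxa.
C4: derived state '1' in Beta and Delta only — synapomorphy for {Beta, Delta}.
C5 (derived state '1') is shared by Gamma and Theta — a synapomorphy uniting that clade.
C6: derived state '1' in Alpha only — an autapomorphy, so it tells us nothing about relationships among taxa.
Most parsimonious ingroup topology: ((Gamma,Theta),((Delta,Beta),Alpha)).
Beta and Delta share a more recent common ancestor with each other than either does with Theta, so Theta is the least closely related of the three.

Theta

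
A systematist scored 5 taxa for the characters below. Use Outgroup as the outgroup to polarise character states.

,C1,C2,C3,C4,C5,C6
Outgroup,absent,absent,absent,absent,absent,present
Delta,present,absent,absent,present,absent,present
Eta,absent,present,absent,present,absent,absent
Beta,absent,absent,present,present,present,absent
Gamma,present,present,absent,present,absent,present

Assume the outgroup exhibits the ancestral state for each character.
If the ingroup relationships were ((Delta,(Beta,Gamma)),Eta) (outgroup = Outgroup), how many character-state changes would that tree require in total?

9

Map each character onto ((Delta,(Beta,Gamma)),Eta) (rooted by Outgroup) and count the minimum state changes it requires (Fitch parsimony):
C1: 2; C2: 2; C3: 1; C4: 1; C5: 1; C6: 2.
Total tree length = 9.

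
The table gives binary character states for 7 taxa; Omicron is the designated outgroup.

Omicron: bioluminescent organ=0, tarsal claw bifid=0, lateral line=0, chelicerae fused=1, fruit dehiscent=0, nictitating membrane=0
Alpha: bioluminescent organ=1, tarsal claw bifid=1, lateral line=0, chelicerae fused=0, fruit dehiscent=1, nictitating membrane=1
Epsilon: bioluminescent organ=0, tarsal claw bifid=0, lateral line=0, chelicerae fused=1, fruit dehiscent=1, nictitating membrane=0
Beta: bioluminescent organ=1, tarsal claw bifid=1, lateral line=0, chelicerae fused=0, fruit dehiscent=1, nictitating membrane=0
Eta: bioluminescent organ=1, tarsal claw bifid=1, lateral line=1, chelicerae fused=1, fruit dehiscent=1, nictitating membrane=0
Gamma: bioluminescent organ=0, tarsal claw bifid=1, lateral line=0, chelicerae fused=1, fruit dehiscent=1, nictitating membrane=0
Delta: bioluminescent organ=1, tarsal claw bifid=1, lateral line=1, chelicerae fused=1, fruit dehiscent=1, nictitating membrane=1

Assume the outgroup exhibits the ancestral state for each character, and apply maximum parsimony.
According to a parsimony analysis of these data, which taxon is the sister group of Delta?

Character polarity is set by the outgroup: the derived state is whichever differs from the outgroup's state, so for chelicerae fused the derived state is '0', and for the remaining characters it is '1'.
bioluminescent organ: derived state '1' in Alpha, Beta, Delta, and Eta only — synapomorphy for {Alpha, Beta, Delta, Eta}.
tarsal claw bifid: derived state '1' in Alpha, Beta, Delta, Eta, and Gamma only — synapomorphy for {Alpha, Beta, Delta, Eta, Gamma}.
lateral line (derived state '1') is shared by Delta and Eta — a synapomorphy uniting that clade.
chelicerae fused: derived state '0' in Alpha and Beta only — synapomorphy for {Alpha, Beta}.
fruit dehiscent (derived state '1') is shared by all ingroup taxa — unites the whole ingroup.
nictitating membrane (state '1') occurs in Alpha and Delta but conflicts with the nesting implied by the other characters — most parsimoniously interpreted as homoplasy.
Most parsimonious ingroup topology: ((((Alpha,Beta),(Eta,Delta)),Gamma),Epsilon).
Delta and Eta form a cherry on this tree, so they are sister taxa.

Eta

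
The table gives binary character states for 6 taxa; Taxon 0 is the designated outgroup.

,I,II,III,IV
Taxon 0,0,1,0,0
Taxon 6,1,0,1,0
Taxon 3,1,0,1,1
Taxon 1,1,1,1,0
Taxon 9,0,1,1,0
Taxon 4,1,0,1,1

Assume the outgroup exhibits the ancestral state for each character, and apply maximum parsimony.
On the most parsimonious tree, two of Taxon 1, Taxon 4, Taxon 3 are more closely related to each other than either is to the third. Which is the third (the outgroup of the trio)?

Taxon 1

Character polarity is set by the outgroup: the derived state is whichever differs from the outgroup's state, so for II the derived state is '0', and for the remaining characters it is '1'.
I: derived state '1' in Taxon 1, Taxon 3, Taxon 4, and Taxon 6 only — synapomorphy for {Taxon 1, Taxon 3, Taxon 4, Taxon 6}.
Only Taxon 3, Taxon 4, and Taxon 6 show the derived state '0' for II, supporting them as a clade.
All ingroup taxa share the derived state '1' for III; it defines the ingroup but does not resolve relationships within it.
IV (derived state '1') is shared by Taxon 3 and Taxon 4 — a synapomorphy uniting that clade.
Most parsimonious ingroup topology: (((Taxon 6,(Taxon 3,Taxon 4)),Taxon 1),Taxon 9).
Taxon 3 and Taxon 4 share a more recent common ancestor with each other than either does with Taxon 1, so Taxon 1 is the least closely related of the three.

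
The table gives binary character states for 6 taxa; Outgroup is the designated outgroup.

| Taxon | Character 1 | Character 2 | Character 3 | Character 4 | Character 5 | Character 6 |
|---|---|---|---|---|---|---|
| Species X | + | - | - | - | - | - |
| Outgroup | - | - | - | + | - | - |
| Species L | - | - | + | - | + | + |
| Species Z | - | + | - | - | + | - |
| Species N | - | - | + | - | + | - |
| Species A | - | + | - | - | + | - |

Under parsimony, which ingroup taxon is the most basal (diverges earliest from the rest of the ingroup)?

Character polarity is set by the outgroup: the derived state is whichever differs from the outgroup's state, so for Character 4 the derived state is '-', and for the remaining characters it is '+'.
Character 1: derived state '+' in Species X only — an autapomorphy, so it tells us nothing about relationships among taxa.
Character 2: derived state '+' in Species A and Species Z only — synapomorphy for {Species A, Species Z}.
Character 3 (derived state '+') is shared by Species L and Species N — a synapomorphy uniting that clade.
All ingroup taxa share the derived state '-' for Character 4; it defines the ingroup but does not resolve relationships within it.
Character 5 (derived state '+') is shared by Species A, Species L, Species N, and Species Z — a synapomorphy uniting that clade.
Character 6 (derived state '+') is unique to Species L (autapomorphy; uninformative for grouping).
Most parsimonious ingroup topology: (((Species N,Species L),(Species A,Species Z)),Species X).
Species X is sister to the clade containing all other ingroup taxa, so it is the earliest-diverging (most basal) ingroup lineage.

Species X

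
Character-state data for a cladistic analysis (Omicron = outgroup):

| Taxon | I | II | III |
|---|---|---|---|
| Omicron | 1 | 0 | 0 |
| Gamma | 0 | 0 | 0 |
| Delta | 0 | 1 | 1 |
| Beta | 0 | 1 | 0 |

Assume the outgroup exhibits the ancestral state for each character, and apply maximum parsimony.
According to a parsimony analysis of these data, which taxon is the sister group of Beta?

Delta

Character polarity is set by the outgroup: the derived state is whichever differs from the outgroup's state, so for I the derived state is '0', and for the remaining characters it is '1'.
All ingroup taxa share the derived state '0' for I; it defines the ingroup but does not resolve relationships within it.
II: derived state '1' in Beta and Delta only — synapomorphy for {Beta, Delta}.
III (derived state '1') is unique to Delta (autapomorphy; uninformative for grouping).
Most parsimonious ingroup topology: (Gamma,(Delta,Beta)).
Beta and Delta form a cherry on this tree, so they are sister taxa.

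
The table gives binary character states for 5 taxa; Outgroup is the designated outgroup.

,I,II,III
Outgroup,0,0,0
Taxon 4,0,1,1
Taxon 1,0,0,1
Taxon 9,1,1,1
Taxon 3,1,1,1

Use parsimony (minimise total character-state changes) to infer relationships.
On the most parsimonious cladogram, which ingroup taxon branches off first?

Taxon 1

The outgroup has state '0' for every character, so '1' is the derived state throughout.
I: derived state '1' in Taxon 3 and Taxon 9 only — synapomorphy for {Taxon 3, Taxon 9}.
II: derived state '1' in Taxon 3, Taxon 4, and Taxon 9 only — synapomorphy for {Taxon 3, Taxon 4, Taxon 9}.
III (derived state '1') is shared by all ingroup taxa — unites the whole ingroup.
Most parsimonious ingroup topology: ((Taxon 4,(Taxon 9,Taxon 3)),Taxon 1).
Taxon 1 is sister to the clade containing all other ingroup taxa, so it is the earliest-diverging (most basal) ingroup lineage.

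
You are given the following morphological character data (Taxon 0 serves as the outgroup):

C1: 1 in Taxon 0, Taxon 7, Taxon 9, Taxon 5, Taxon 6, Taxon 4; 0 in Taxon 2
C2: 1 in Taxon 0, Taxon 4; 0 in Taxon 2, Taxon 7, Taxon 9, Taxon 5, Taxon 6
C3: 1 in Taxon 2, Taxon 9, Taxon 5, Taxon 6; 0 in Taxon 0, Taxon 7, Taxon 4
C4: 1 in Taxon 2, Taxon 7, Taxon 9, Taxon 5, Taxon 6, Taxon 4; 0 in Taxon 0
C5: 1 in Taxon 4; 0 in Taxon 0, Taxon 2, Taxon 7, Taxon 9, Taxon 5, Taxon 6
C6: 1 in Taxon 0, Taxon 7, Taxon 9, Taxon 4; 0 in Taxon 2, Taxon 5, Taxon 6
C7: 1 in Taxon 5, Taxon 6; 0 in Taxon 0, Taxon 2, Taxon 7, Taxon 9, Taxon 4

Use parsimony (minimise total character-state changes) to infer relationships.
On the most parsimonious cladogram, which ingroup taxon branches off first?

Character polarity is set by the outgroup: the derived state is whichever differs from the outgroup's state, so for C1, C2, C6 the derived state is '0', and for the remaining characters it is '1'.
C1 (derived state '0') is unique to Taxon 2 (autapomorphy; uninformative for grouping).
C2: derived state '0' in Taxon 2, Taxon 5, Taxon 6, Taxon 7, and Taxon 9 only — synapomorphy for {Taxon 2, Taxon 5, Taxon 6, Taxon 7, Taxon 9}.
Only Taxon 2, Taxon 5, Taxon 6, and Taxon 9 show the derived state '1' for C3, supporting them as a clade.
All ingroup taxa share the derived state '1' for C4; it defines the ingroup but does not resolve relationships within it.
C5 (derived state '1') is unique to Taxon 4 (autapomorphy; uninformative for grouping).
C6 (derived state '0') is shared by Taxon 2, Taxon 5, and Taxon 6 — a synapomorphy uniting that clade.
C7 (derived state '1') is shared by Taxon 5 and Taxon 6 — a synapomorphy uniting that clade.
Most parsimonious ingroup topology: ((((Taxon 2,(Taxon 5,Taxon 6)),Taxon 9),Taxon 7),Taxon 4).
Taxon 4 is sister to the clade containing all other ingroup taxa, so it is the earliest-diverging (most basal) ingroup lineage.

Taxon 4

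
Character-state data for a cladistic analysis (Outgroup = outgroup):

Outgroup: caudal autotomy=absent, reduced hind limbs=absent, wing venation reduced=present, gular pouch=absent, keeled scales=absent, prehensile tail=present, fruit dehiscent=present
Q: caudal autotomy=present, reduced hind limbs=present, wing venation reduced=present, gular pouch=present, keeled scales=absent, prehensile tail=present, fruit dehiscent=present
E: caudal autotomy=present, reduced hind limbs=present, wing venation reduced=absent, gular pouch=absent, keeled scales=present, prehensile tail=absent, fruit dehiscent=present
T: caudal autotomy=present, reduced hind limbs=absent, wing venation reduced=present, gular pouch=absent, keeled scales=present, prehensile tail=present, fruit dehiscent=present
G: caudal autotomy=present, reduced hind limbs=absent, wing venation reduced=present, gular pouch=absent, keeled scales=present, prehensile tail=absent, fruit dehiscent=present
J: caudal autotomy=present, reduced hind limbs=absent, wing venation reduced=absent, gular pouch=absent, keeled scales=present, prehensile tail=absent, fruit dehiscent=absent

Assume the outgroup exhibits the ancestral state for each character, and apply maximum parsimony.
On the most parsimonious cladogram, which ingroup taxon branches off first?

Character polarity is set by the outgroup: the derived state is whichever differs from the outgroup's state, so for wing venation reduced, prehensile tail, fruit dehiscent the derived state is 'absent', and for the remaining characters it is 'present'.
caudal autotomy (derived state 'present') is shared by all ingroup taxa — unites the whole ingroup.
reduced hind limbs groups E and Q, which is incompatible with the clades supported by the remaining characters; treating it as convergent (homoplasy) costs fewer steps than any alternative tree.
wing venation reduced: derived state 'absent' in E and J only — synapomorphy for {E, J}.
gular pouch (derived state 'present') is unique to Q (autapomorphy; uninformative for grouping).
keeled scales (derived state 'present') is shared by E, G, J, and T — a synapomorphy uniting that clade.
prehensile tail (derived state 'absent') is shared by E, G, and J — a synapomorphy uniting that clade.
fruit dehiscent: derived state 'absent' in J only — an autapomorphy, so it tells us nothing about relationships among taxa.
Most parsimonious ingroup topology: (Q,(((E,J),G),T)).
Q is sister to the clade containing all other ingroup taxa, so it is the earliest-diverging (most basal) ingroup lineage.

Q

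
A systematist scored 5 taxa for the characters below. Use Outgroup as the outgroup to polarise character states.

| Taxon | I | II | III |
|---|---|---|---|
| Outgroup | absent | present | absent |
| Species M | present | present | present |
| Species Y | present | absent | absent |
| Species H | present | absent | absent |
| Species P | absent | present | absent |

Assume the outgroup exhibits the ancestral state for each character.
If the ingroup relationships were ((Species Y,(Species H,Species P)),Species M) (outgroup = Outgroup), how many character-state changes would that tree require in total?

5

Map each character onto ((Species Y,(Species H,Species P)),Species M) (rooted by Outgroup) and count the minimum state changes it requires (Fitch parsimony):
I: 2; II: 2; III: 1.
Total tree length = 5.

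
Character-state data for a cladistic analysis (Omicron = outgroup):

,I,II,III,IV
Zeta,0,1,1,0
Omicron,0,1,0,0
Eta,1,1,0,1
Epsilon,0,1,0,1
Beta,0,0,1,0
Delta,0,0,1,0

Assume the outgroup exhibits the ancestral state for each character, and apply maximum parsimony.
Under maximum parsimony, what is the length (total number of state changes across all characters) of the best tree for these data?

4

Character polarity is set by the outgroup: the derived state is whichever differs from the outgroup's state, so for II the derived state is '0', and for the remaining characters it is '1'.
I (derived state '1') is unique to Eta (autapomorphy; uninformative for grouping).
II: derived state '0' in Beta and Delta only — synapomorphy for {Beta, Delta}.
III: derived state '1' in Beta, Delta, and Zeta only — synapomorphy for {Beta, Delta, Zeta}.
IV: derived state '1' in Epsilon and Eta only — synapomorphy for {Epsilon, Eta}.
Most parsimonious ingroup topology: (((Beta,Delta),Zeta),(Eta,Epsilon)).
Changes per character on this tree: I: 1; II: 1; III: 1; IV: 1.
Total = 4.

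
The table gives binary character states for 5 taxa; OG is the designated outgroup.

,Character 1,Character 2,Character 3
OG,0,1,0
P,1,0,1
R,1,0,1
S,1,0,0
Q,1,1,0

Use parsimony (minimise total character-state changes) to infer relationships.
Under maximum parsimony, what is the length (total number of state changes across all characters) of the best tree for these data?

Character polarity is set by the outgroup: the derived state is whichever differs from the outgroup's state, so for Character 2 the derived state is '0', and for the remaining characters it is '1'.
Character 1 (derived state '1') is shared by all ingroup taxa — unites the whole ingroup.
Character 2 (derived state '0') is shared by P, R, and S — a synapomorphy uniting that clade.
Character 3: derived state '1' in P and R only — synapomorphy for {P, R}.
Most parsimonious ingroup topology: (((P,R),S),Q).
Changes per character on this tree: Character 1: 1; Character 2: 1; Character 3: 1.
Total = 3.

3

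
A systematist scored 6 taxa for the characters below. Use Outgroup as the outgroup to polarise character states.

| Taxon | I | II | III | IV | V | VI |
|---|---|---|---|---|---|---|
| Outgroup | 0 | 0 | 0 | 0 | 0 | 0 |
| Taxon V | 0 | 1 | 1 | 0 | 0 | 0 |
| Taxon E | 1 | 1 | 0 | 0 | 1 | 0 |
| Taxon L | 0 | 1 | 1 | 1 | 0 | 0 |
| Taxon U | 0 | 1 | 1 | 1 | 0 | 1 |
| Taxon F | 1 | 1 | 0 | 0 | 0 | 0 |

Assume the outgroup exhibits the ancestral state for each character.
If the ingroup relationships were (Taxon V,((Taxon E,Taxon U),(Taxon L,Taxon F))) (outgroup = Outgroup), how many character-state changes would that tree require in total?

Map each character onto (Taxon V,((Taxon E,Taxon U),(Taxon L,Taxon F))) (rooted by Outgroup) and count the minimum state changes it requires (Fitch parsimony):
I: 2; II: 1; III: 3; IV: 2; V: 1; VI: 1.
Total tree length = 10.

10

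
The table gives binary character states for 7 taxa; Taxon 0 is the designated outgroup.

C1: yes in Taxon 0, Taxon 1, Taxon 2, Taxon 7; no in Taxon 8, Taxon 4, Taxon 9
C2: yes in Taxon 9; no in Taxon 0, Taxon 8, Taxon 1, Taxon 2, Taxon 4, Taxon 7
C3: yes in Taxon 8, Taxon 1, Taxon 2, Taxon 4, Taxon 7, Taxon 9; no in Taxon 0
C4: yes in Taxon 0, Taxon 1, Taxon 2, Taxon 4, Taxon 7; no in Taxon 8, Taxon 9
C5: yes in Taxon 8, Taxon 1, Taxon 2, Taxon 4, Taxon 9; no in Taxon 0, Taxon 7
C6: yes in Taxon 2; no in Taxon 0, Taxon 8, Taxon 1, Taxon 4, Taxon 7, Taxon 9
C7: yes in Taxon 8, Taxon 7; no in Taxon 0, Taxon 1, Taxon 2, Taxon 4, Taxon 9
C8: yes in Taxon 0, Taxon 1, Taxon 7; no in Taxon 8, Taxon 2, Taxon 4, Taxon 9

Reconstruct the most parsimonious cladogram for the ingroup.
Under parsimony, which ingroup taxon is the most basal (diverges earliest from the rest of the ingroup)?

Taxon 7

Character polarity is set by the outgroup: the derived state is whichever differs from the outgroup's state, so for C1, C4, C8 the derived state is 'no', and for the remaining characters it is 'yes'.
C1 (derived state 'no') is shared by Taxon 4, Taxon 8, and Taxon 9 — a synapomorphy uniting that clade.
C2: derived state 'yes' in Taxon 9 only — an autapomorphy, so it tells us nothing about relationships among taxa.
All ingroup taxa share the derived state 'yes' for C3; it defines the ingroup but does not resolve relationships within it.
C4: derived state 'no' in Taxon 8 and Taxon 9 only — synapomorphy for {Taxon 8, Taxon 9}.
C5 (derived state 'yes') is shared by Taxon 1, Taxon 2, Taxon 4, Taxon 8, and Taxon 9 — a synapomorphy uniting that clade.
C6 (derived state 'yes') is unique to Taxon 2 (autapomorphy; uninformative for grouping).
C7 (state 'yes') occurs in Taxon 7 and Taxon 8 but conflicts with the nesting implied by the other characters — most parsimoniously interpreted as homoplasy.
Only Taxon 2, Taxon 4, Taxon 8, and Taxon 9 show the derived state 'no' for C8, supporting them as a clade.
Most parsimonious ingroup topology: (((((Taxon 8,Taxon 9),Taxon 4),Taxon 2),Taxon 1),Taxon 7).
Taxon 7 is sister to the clade containing all other ingroup taxa, so it is the earliest-diverging (most basal) ingroup lineage.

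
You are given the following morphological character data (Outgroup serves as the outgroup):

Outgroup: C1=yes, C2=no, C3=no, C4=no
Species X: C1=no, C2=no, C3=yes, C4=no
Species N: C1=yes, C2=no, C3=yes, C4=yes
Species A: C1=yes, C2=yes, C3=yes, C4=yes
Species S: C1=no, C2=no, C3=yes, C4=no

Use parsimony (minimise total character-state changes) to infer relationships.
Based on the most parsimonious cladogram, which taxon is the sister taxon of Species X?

Species S

Character polarity is set by the outgroup: the derived state is whichever differs from the outgroup's state, so for C1 the derived state is 'no', and for the remaining characters it is 'yes'.
Only Species S and Species X show the derived state 'no' for C1, supporting them as a clade.
C2 (derived state 'yes') is unique to Species A (autapomorphy; uninformative for grouping).
C3 (derived state 'yes') is shared by all ingroup taxa — unites the whole ingroup.
C4 (derived state 'yes') is shared by Species A and Species N — a synapomorphy uniting that clade.
Most parsimonious ingroup topology: ((Species X,Species S),(Species N,Species A)).
Species X and Species S form a cherry on this tree, so they are sister taxa.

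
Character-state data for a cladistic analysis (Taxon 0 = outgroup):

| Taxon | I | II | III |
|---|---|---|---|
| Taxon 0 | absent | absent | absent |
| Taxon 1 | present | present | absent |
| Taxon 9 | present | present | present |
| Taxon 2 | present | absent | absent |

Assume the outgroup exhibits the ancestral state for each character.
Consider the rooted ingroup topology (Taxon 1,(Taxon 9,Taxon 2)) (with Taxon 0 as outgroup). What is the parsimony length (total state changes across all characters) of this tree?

4

Map each character onto (Taxon 1,(Taxon 9,Taxon 2)) (rooted by Taxon 0) and count the minimum state changes it requires (Fitch parsimony):
I: 1; II: 2; III: 1.
Total tree length = 4.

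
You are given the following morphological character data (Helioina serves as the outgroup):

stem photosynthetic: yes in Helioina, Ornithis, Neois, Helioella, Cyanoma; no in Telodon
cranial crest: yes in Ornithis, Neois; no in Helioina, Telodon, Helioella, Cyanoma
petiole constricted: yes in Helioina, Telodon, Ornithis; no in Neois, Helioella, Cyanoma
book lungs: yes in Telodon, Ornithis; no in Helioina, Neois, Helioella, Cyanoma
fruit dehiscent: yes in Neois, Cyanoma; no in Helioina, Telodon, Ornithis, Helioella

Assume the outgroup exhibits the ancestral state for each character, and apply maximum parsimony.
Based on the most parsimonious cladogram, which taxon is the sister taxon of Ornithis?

Character polarity is set by the outgroup: the derived state is whichever differs from the outgroup's state, so for stem photosynthetic, petiole constricted the derived state is 'no', and for the remaining characters it is 'yes'.
stem photosynthetic: derived state 'no' in Telodon only — an autapomorphy, so it tells us nothing about relationships among taxa.
cranial crest groups Neois and Ornithis, which is incompatible with the clades supported by the remaining characters; treating it as convergent (homoplasy) costs fewer steps than any alternative tree.
petiole constricted (derived state 'no') is shared by Cyanoma, Helioella, and Neois — a synapomorphy uniting that clade.
book lungs: derived state 'yes' in Ornithis and Telodon only — synapomorphy for {Ornithis, Telodon}.
Only Cyanoma and Neois show the derived state 'yes' for fruit dehiscent, supporting them as a clade.
Most parsimonious ingroup topology: ((Telodon,Ornithis),((Neois,Cyanoma),Helioella)).
Ornithis and Telodon form a cherry on this tree, so they are sister taxa.

Telodon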